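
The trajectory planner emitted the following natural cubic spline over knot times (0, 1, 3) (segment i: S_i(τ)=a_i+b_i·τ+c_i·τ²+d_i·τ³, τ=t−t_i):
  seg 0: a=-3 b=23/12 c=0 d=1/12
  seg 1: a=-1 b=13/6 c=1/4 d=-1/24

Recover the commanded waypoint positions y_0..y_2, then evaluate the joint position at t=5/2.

y_0 = S_0(0) = a_0 = -3
y_1 = S_1(0) = a_1 = -1
y_2 = S_1(2) = 4
t_q=5/2 is in segment 1 (τ=3/2); S_1(τ)=171/64

y_0=-3 y_1=-1 y_2=4
S(5/2) = 171/64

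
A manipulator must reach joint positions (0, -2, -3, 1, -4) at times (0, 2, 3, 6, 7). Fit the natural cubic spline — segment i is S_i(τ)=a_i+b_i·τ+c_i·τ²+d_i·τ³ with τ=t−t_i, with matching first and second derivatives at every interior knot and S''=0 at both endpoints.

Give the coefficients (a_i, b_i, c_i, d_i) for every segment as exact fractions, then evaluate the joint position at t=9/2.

  seg 0: a=0 b=-370/483 c=0 d=-113/1932
  seg 1: a=-2 b=-709/483 c=-113/322 d=113/138
  seg 2: a=-3 b=277/966 c=339/161 d=-1697/2898
  seg 3: a=1 b=-1396/483 c=-1019/322 d=1019/966
S(9/2) = 493/2576

Δ: Δ0=-1, Δ1=-1, Δ2=4/3, Δ3=-5
row 1: diag=6, rhs=0; c'=1/6, d'=0
row 2: denom=8−1·1/6=47/6; d'=(14−1·0)/(47/6)=84/47
row 3: denom=8−3·18/47=322/47; d'=(-38−3·84/47)/(322/47)=-1019/161
back: M3=-1019/161
back: M2=84/47−18/47·-1019/161=678/161
back: M1=0−1/6·678/161=-113/161
M: M0=0, M1=-113/161, M2=678/161, M3=-1019/161, M4=0
seg 0: a=0, c=M0/2=0, d=(M1−M0)/(6·2)=-113/1932, b=Δ0−h0·(2M0+M1)/6=-370/483
seg 1: a=-2, c=M1/2=-113/322, d=(M2−M1)/(6·1)=113/138, b=Δ1−h1·(2M1+M2)/6=-709/483
seg 2: a=-3, c=M2/2=339/161, d=(M3−M2)/(6·3)=-1697/2898, b=Δ2−h2·(2M2+M3)/6=277/966
seg 3: a=1, c=M3/2=-1019/322, d=(M4−M3)/(6·1)=1019/966, b=Δ3−h3·(2M3+M4)/6=-1396/483
t_q=9/2 → seg 2, τ=3/2; S=-3+277/966·τ+339/161·τ²+-1697/2898·τ³=493/2576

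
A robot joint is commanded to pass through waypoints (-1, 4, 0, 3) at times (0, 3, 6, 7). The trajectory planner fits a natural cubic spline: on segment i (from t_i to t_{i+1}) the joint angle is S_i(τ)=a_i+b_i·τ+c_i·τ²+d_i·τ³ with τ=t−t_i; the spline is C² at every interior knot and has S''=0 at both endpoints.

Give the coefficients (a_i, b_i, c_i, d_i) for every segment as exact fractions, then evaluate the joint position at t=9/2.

Δ: Δ0=5/3, Δ1=-4/3, Δ2=3
row 1: diag=12, rhs=-18; c'=1/4, d'=-3/2
row 2: denom=8−3·1/4=29/4; d'=(26−3·-3/2)/(29/4)=122/29
back: M2=122/29
back: M1=-3/2−1/4·122/29=-74/29
M: M0=0, M1=-74/29, M2=122/29, M3=0
seg 0: a=-1, c=M0/2=0, d=(M1−M0)/(6·3)=-37/261, b=Δ0−h0·(2M0+M1)/6=256/87
seg 1: a=4, c=M1/2=-37/29, d=(M2−M1)/(6·3)=98/261, b=Δ1−h1·(2M1+M2)/6=-77/87
seg 2: a=0, c=M2/2=61/29, d=(M3−M2)/(6·1)=-61/87, b=Δ2−h2·(2M2+M3)/6=139/87
t_q=9/2 → seg 1, τ=3/2; S=4+-77/87·τ+-37/29·τ²+98/261·τ³=31/29

  seg 0: a=-1 b=256/87 c=0 d=-37/261
  seg 1: a=4 b=-77/87 c=-37/29 d=98/261
  seg 2: a=0 b=139/87 c=61/29 d=-61/87
S(9/2) = 31/29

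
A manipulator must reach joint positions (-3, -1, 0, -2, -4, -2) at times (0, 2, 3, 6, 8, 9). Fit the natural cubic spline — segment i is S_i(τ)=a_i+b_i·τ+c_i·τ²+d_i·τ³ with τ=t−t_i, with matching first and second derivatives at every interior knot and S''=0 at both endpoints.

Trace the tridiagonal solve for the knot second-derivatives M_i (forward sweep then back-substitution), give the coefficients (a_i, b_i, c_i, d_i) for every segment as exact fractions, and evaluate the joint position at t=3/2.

Δ: Δ0=1, Δ1=1, Δ2=-2/3, Δ3=-1, Δ4=2
row 1: diag=6, rhs=0; c'=1/6, d'=0
row 2: denom=8−1·1/6=47/6; d'=(-10−1·0)/(47/6)=-60/47
row 3: denom=10−3·18/47=416/47; d'=(-2−3·-60/47)/(416/47)=43/208
row 4: denom=6−2·47/208=577/104; d'=(18−2·43/208)/(577/104)=1829/577
back: M4=1829/577
back: M3=43/208−47/208·1829/577=-294/577
back: M2=-60/47−18/47·-294/577=-624/577
back: M1=0−1/6·-624/577=104/577
M: M0=0, M1=104/577, M2=-624/577, M3=-294/577, M4=1829/577, M5=0
seg 0: a=-3, c=M0/2=0, d=(M1−M0)/(6·2)=26/1731, b=Δ0−h0·(2M0+M1)/6=1627/1731
seg 1: a=-1, c=M1/2=52/577, d=(M2−M1)/(6·1)=-364/1731, b=Δ1−h1·(2M1+M2)/6=1939/1731
seg 2: a=0, c=M2/2=-312/577, d=(M3−M2)/(6·3)=55/1731, b=Δ2−h2·(2M2+M3)/6=1159/1731
seg 3: a=-2, c=M3/2=-147/577, d=(M4−M3)/(6·2)=2123/6924, b=Δ3−h3·(2M3+M4)/6=-2972/1731
seg 4: a=-4, c=M4/2=1829/1154, d=(M5−M4)/(6·1)=-1829/3462, b=Δ4−h4·(2M4+M5)/6=1633/1731
t_q=3/2 → seg 0, τ=3/2; S=-3+1627/1731·τ+0·τ²+26/1731·τ³=-3553/2308

  seg 0: a=-3 b=1627/1731 c=0 d=26/1731
  seg 1: a=-1 b=1939/1731 c=52/577 d=-364/1731
  seg 2: a=0 b=1159/1731 c=-312/577 d=55/1731
  seg 3: a=-2 b=-2972/1731 c=-147/577 d=2123/6924
  seg 4: a=-4 b=1633/1731 c=1829/1154 d=-1829/3462
S(3/2) = -3553/2308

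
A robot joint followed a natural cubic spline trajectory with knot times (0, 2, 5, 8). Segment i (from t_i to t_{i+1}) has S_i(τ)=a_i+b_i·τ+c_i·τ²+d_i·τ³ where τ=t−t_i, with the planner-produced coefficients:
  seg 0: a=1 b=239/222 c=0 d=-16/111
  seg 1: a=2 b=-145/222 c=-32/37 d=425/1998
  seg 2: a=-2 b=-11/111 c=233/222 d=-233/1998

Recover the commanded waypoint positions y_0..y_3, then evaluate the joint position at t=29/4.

y_0=1 y_1=2 y_2=-2 y_3=4
S(29/4) = 8345/4736

y_0 = S_0(0) = a_0 = 1
y_1 = S_1(0) = a_1 = 2
y_2 = S_2(0) = a_2 = -2
y_3 = S_2(3) = 4
t_q=29/4 is in segment 2 (τ=9/4); S_2(τ)=8345/4736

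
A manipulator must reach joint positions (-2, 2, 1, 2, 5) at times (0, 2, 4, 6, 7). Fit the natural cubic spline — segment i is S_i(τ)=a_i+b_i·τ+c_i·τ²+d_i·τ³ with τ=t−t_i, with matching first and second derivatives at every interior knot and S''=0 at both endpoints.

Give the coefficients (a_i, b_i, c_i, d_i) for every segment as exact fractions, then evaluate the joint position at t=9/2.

  seg 0: a=-2 b=110/41 c=0 d=-7/41
  seg 1: a=2 b=26/41 c=-42/41 d=75/328
  seg 2: a=1 b=-59/82 c=57/164 d=43/328
  seg 3: a=2 b=92/41 c=93/82 d=-31/82
S(9/2) = 1951/2624

Δ: Δ0=2, Δ1=-1/2, Δ2=1/2, Δ3=3
row 1: diag=8, rhs=-15; c'=1/4, d'=-15/8
row 2: denom=8−2·1/4=15/2; d'=(6−2·-15/8)/(15/2)=13/10
row 3: denom=6−2·4/15=82/15; d'=(15−2·13/10)/(82/15)=93/41
back: M3=93/41
back: M2=13/10−4/15·93/41=57/82
back: M1=-15/8−1/4·57/82=-84/41
M: M0=0, M1=-84/41, M2=57/82, M3=93/41, M4=0
seg 0: a=-2, c=M0/2=0, d=(M1−M0)/(6·2)=-7/41, b=Δ0−h0·(2M0+M1)/6=110/41
seg 1: a=2, c=M1/2=-42/41, d=(M2−M1)/(6·2)=75/328, b=Δ1−h1·(2M1+M2)/6=26/41
seg 2: a=1, c=M2/2=57/164, d=(M3−M2)/(6·2)=43/328, b=Δ2−h2·(2M2+M3)/6=-59/82
seg 3: a=2, c=M3/2=93/82, d=(M4−M3)/(6·1)=-31/82, b=Δ3−h3·(2M3+M4)/6=92/41
t_q=9/2 → seg 2, τ=1/2; S=1+-59/82·τ+57/164·τ²+43/328·τ³=1951/2624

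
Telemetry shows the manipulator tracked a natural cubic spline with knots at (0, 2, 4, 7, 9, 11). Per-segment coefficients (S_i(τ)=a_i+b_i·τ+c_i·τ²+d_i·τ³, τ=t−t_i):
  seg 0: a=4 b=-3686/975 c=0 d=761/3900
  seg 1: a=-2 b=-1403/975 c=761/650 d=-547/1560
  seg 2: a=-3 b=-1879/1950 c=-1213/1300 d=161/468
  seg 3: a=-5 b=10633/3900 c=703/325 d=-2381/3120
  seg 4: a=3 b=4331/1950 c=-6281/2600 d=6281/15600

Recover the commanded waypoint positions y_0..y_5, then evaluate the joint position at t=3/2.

y_0 = S_0(0) = a_0 = 4
y_1 = S_1(0) = a_1 = -2
y_2 = S_2(0) = a_2 = -3
y_3 = S_3(0) = a_3 = -5
y_4 = S_4(0) = a_4 = 3
y_5 = S_4(2) = 1
t_q=3/2 is in segment 0 (τ=3/2); S_0(τ)=-10527/10400

y_0=4 y_1=-2 y_2=-3 y_3=-5 y_4=3 y_5=1
S(3/2) = -10527/10400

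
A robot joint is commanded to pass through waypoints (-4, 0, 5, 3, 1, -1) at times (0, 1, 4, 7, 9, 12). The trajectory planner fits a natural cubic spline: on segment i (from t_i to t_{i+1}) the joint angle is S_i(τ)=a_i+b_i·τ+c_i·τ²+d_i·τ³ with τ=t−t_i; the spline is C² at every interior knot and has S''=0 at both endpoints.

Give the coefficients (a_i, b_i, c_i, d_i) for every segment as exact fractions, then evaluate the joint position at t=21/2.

Δ: Δ0=4, Δ1=5/3, Δ2=-2/3, Δ3=-1, Δ4=-2/3
row 1: diag=8, rhs=-14; c'=3/8, d'=-7/4
row 2: denom=12−3·3/8=87/8; d'=(-14−3·-7/4)/(87/8)=-70/87
row 3: denom=10−3·8/29=266/29; d'=(-2−3·-70/87)/(266/29)=6/133
row 4: denom=10−2·29/133=1272/133; d'=(2−2·6/133)/(1272/133)=127/636
back: M4=127/636
back: M3=6/133−29/133·127/636=1/636
back: M2=-70/87−8/29·1/636=-128/159
back: M1=-7/4−3/8·-128/159=-307/212
M: M0=0, M1=-307/212, M2=-128/159, M3=1/636, M4=127/636, M5=0
seg 0: a=-4, c=M0/2=0, d=(M1−M0)/(6·1)=-307/1272, b=Δ0−h0·(2M0+M1)/6=5395/1272
seg 1: a=0, c=M1/2=-307/424, d=(M2−M1)/(6·3)=409/11448, b=Δ1−h1·(2M1+M2)/6=2237/636
seg 2: a=5, c=M2/2=-64/159, d=(M3−M2)/(6·3)=19/424, b=Δ2−h2·(2M2+M3)/6=175/1272
seg 3: a=3, c=M3/2=1/1272, d=(M4−M3)/(6·2)=7/424, b=Δ3−h3·(2M3+M4)/6=-679/636
seg 4: a=1, c=M4/2=127/1272, d=(M5−M4)/(6·3)=-127/11448, b=Δ4−h4·(2M4+M5)/6=-551/636
t_q=21/2 → seg 4, τ=3/2; S=1+-551/636·τ+127/1272·τ²+-127/11448·τ³=-381/3392

  seg 0: a=-4 b=5395/1272 c=0 d=-307/1272
  seg 1: a=0 b=2237/636 c=-307/424 d=409/11448
  seg 2: a=5 b=175/1272 c=-64/159 d=19/424
  seg 3: a=3 b=-679/636 c=1/1272 d=7/424
  seg 4: a=1 b=-551/636 c=127/1272 d=-127/11448
S(21/2) = -381/3392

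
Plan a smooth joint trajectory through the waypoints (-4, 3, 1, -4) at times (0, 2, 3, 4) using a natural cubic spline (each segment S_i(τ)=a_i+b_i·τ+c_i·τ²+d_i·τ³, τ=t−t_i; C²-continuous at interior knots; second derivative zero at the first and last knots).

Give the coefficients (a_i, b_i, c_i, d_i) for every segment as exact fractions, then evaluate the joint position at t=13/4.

Δ: Δ0=7/2, Δ1=-2, Δ2=-5
row 1: diag=6, rhs=-33; c'=1/6, d'=-11/2
row 2: denom=4−1·1/6=23/6; d'=(-18−1·-11/2)/(23/6)=-75/23
back: M2=-75/23
back: M1=-11/2−1/6·-75/23=-114/23
M: M0=0, M1=-114/23, M2=-75/23, M3=0
seg 0: a=-4, c=M0/2=0, d=(M1−M0)/(6·2)=-19/46, b=Δ0−h0·(2M0+M1)/6=237/46
seg 1: a=3, c=M1/2=-57/23, d=(M2−M1)/(6·1)=13/46, b=Δ1−h1·(2M1+M2)/6=9/46
seg 2: a=1, c=M2/2=-75/46, d=(M3−M2)/(6·1)=25/46, b=Δ2−h2·(2M2+M3)/6=-90/23
t_q=13/4 → seg 2, τ=1/4; S=1+-90/23·τ+-75/46·τ²+25/46·τ³=-211/2944

  seg 0: a=-4 b=237/46 c=0 d=-19/46
  seg 1: a=3 b=9/46 c=-57/23 d=13/46
  seg 2: a=1 b=-90/23 c=-75/46 d=25/46
S(13/4) = -211/2944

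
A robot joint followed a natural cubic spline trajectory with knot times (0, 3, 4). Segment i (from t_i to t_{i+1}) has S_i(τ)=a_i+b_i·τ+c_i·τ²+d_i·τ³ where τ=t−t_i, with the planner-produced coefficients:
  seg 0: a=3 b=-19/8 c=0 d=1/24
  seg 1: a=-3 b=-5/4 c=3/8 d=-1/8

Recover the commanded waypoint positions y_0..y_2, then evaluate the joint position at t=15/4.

y_0 = S_0(0) = a_0 = 3
y_1 = S_1(0) = a_1 = -3
y_2 = S_1(1) = -4
t_q=15/4 is in segment 1 (τ=3/4); S_1(τ)=-1935/512

y_0=3 y_1=-3 y_2=-4
S(15/4) = -1935/512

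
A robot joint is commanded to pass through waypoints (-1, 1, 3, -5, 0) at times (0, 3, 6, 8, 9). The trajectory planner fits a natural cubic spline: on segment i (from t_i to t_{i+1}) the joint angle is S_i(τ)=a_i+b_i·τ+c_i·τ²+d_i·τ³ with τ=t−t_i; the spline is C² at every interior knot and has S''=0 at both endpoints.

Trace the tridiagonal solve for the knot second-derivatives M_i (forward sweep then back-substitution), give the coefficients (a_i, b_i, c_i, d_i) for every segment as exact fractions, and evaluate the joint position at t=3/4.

  seg 0: a=-1 b=-1/309 c=0 d=23/309
  seg 1: a=1 b=620/309 c=69/103 d=-115/309
  seg 2: a=3 b=-1243/309 c=-276/103 d=1663/1236
  seg 3: a=-5 b=434/309 c=1111/206 d=-1111/618
S(3/4) = -6401/6592

Δ: Δ0=2/3, Δ1=2/3, Δ2=-4, Δ3=5
row 1: diag=12, rhs=0; c'=1/4, d'=0
row 2: denom=10−3·1/4=37/4; d'=(-28−3·0)/(37/4)=-112/37
row 3: denom=6−2·8/37=206/37; d'=(54−2·-112/37)/(206/37)=1111/103
back: M3=1111/103
back: M2=-112/37−8/37·1111/103=-552/103
back: M1=0−1/4·-552/103=138/103
M: M0=0, M1=138/103, M2=-552/103, M3=1111/103, M4=0
seg 0: a=-1, c=M0/2=0, d=(M1−M0)/(6·3)=23/309, b=Δ0−h0·(2M0+M1)/6=-1/309
seg 1: a=1, c=M1/2=69/103, d=(M2−M1)/(6·3)=-115/309, b=Δ1−h1·(2M1+M2)/6=620/309
seg 2: a=3, c=M2/2=-276/103, d=(M3−M2)/(6·2)=1663/1236, b=Δ2−h2·(2M2+M3)/6=-1243/309
seg 3: a=-5, c=M3/2=1111/206, d=(M4−M3)/(6·1)=-1111/618, b=Δ3−h3·(2M3+M4)/6=434/309
t_q=3/4 → seg 0, τ=3/4; S=-1+-1/309·τ+0·τ²+23/309·τ³=-6401/6592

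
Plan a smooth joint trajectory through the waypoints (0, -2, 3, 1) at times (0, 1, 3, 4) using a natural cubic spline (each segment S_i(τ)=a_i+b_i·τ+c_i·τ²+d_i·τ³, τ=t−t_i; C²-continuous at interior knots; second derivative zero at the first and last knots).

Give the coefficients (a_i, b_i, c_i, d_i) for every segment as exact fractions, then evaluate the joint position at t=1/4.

  seg 0: a=0 b=-25/8 c=0 d=9/8
  seg 1: a=-2 b=1/4 c=27/8 d=-9/8
  seg 2: a=3 b=1/4 c=-27/8 d=9/8
S(1/4) = -391/512

Δ: Δ0=-2, Δ1=5/2, Δ2=-2
row 1: diag=6, rhs=27; c'=1/3, d'=9/2
row 2: denom=6−2·1/3=16/3; d'=(-27−2·9/2)/(16/3)=-27/4
back: M2=-27/4
back: M1=9/2−1/3·-27/4=27/4
M: M0=0, M1=27/4, M2=-27/4, M3=0
seg 0: a=0, c=M0/2=0, d=(M1−M0)/(6·1)=9/8, b=Δ0−h0·(2M0+M1)/6=-25/8
seg 1: a=-2, c=M1/2=27/8, d=(M2−M1)/(6·2)=-9/8, b=Δ1−h1·(2M1+M2)/6=1/4
seg 2: a=3, c=M2/2=-27/8, d=(M3−M2)/(6·1)=9/8, b=Δ2−h2·(2M2+M3)/6=1/4
t_q=1/4 → seg 0, τ=1/4; S=0+-25/8·τ+0·τ²+9/8·τ³=-391/512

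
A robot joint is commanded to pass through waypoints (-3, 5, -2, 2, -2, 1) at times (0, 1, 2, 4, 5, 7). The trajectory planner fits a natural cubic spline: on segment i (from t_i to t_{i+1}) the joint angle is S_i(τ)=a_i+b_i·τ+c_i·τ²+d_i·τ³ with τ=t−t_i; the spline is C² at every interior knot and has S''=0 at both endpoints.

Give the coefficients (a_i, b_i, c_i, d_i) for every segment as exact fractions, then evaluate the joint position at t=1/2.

Δ: Δ0=8, Δ1=-7, Δ2=2, Δ3=-4, Δ4=3/2
row 1: diag=4, rhs=-90; c'=1/4, d'=-45/2
row 2: denom=6−1·1/4=23/4; d'=(54−1·-45/2)/(23/4)=306/23
row 3: denom=6−2·8/23=122/23; d'=(-36−2·306/23)/(122/23)=-720/61
row 4: denom=6−1·23/122=709/122; d'=(33−1·-720/61)/(709/122)=5466/709
back: M4=5466/709
back: M3=-720/61−23/122·5466/709=-9399/709
back: M2=306/23−8/23·-9399/709=12702/709
back: M1=-45/2−1/4·12702/709=-19128/709
M: M0=0, M1=-19128/709, M2=12702/709, M3=-9399/709, M4=5466/709, M5=0
seg 0: a=-3, c=M0/2=0, d=(M1−M0)/(6·1)=-3188/709, b=Δ0−h0·(2M0+M1)/6=8860/709
seg 1: a=5, c=M1/2=-9564/709, d=(M2−M1)/(6·1)=5305/709, b=Δ1−h1·(2M1+M2)/6=-704/709
seg 2: a=-2, c=M2/2=6351/709, d=(M3−M2)/(6·2)=-7367/2836, b=Δ2−h2·(2M2+M3)/6=-3917/709
seg 3: a=2, c=M3/2=-9399/1418, d=(M4−M3)/(6·1)=4955/1418, b=Δ3−h3·(2M3+M4)/6=-614/709
seg 4: a=-2, c=M4/2=2733/709, d=(M5−M4)/(6·2)=-911/1418, b=Δ4−h4·(2M4+M5)/6=-5161/1418
t_q=1/2 → seg 0, τ=1/2; S=-3+8860/709·τ+0·τ²+-3188/709·τ³=3809/1418

  seg 0: a=-3 b=8860/709 c=0 d=-3188/709
  seg 1: a=5 b=-704/709 c=-9564/709 d=5305/709
  seg 2: a=-2 b=-3917/709 c=6351/709 d=-7367/2836
  seg 3: a=2 b=-614/709 c=-9399/1418 d=4955/1418
  seg 4: a=-2 b=-5161/1418 c=2733/709 d=-911/1418
S(1/2) = 3809/1418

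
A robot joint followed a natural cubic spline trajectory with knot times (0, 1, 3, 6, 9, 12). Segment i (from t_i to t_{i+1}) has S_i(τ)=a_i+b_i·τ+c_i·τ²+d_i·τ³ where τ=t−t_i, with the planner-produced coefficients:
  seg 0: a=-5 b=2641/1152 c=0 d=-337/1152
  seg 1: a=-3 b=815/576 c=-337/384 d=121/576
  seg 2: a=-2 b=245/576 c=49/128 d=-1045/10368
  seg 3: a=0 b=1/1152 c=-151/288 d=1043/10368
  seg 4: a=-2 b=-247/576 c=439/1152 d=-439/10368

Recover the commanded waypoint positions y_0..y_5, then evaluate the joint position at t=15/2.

y_0 = S_0(0) = a_0 = -5
y_1 = S_1(0) = a_1 = -3
y_2 = S_2(0) = a_2 = -2
y_3 = S_3(0) = a_3 = 0
y_4 = S_4(0) = a_4 = -2
y_5 = S_4(3) = -1
t_q=15/2 is in segment 3 (τ=3/2); S_3(τ)=-859/1024

y_0=-5 y_1=-3 y_2=-2 y_3=0 y_4=-2 y_5=-1
S(15/2) = -859/1024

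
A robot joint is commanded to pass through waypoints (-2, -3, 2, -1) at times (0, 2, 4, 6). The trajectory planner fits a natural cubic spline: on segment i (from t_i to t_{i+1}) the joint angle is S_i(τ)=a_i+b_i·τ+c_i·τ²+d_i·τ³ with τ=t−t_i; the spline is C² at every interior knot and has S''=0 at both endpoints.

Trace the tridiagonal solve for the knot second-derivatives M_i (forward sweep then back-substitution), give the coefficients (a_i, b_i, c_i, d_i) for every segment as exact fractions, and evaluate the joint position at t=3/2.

Δ: Δ0=-1/2, Δ1=5/2, Δ2=-3/2
row 1: diag=8, rhs=18; c'=1/4, d'=9/4
row 2: denom=8−2·1/4=15/2; d'=(-24−2·9/4)/(15/2)=-19/5
back: M2=-19/5
back: M1=9/4−1/4·-19/5=16/5
M: M0=0, M1=16/5, M2=-19/5, M3=0
seg 0: a=-2, c=M0/2=0, d=(M1−M0)/(6·2)=4/15, b=Δ0−h0·(2M0+M1)/6=-47/30
seg 1: a=-3, c=M1/2=8/5, d=(M2−M1)/(6·2)=-7/12, b=Δ1−h1·(2M1+M2)/6=49/30
seg 2: a=2, c=M2/2=-19/10, d=(M3−M2)/(6·2)=19/60, b=Δ2−h2·(2M2+M3)/6=31/30
t_q=3/2 → seg 0, τ=3/2; S=-2+-47/30·τ+0·τ²+4/15·τ³=-69/20

  seg 0: a=-2 b=-47/30 c=0 d=4/15
  seg 1: a=-3 b=49/30 c=8/5 d=-7/12
  seg 2: a=2 b=31/30 c=-19/10 d=19/60
S(3/2) = -69/20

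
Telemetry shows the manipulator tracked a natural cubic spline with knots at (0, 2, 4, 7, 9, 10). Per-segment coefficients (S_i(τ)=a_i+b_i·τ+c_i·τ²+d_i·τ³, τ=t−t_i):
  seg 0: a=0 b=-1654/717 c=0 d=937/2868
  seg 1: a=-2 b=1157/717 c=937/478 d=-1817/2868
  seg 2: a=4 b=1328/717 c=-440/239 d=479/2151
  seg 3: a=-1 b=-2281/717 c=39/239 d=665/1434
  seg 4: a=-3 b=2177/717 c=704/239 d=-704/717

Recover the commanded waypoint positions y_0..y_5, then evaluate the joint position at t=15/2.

y_0=0 y_1=-2 y_2=4 y_3=-1 y_4=-3 y_5=2
S(15/2) = -9529/3824

y_0 = S_0(0) = a_0 = 0
y_1 = S_1(0) = a_1 = -2
y_2 = S_2(0) = a_2 = 4
y_3 = S_3(0) = a_3 = -1
y_4 = S_4(0) = a_4 = -3
y_5 = S_4(1) = 2
t_q=15/2 is in segment 3 (τ=1/2); S_3(τ)=-9529/3824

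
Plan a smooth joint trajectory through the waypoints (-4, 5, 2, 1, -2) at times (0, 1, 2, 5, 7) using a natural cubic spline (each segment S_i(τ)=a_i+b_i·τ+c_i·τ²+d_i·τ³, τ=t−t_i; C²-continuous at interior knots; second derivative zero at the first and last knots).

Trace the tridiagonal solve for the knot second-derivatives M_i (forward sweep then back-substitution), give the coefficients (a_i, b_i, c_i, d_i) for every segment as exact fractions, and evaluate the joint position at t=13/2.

  seg 0: a=-4 b=20089/1644 c=0 d=-5293/1644
  seg 1: a=5 b=2105/822 c=-5293/548 d=6737/1644
  seg 2: a=2 b=-7337/1644 c=361/137 d=-2069/4932
  seg 3: a=1 b=17/822 c=-625/548 d=625/3288
S(13/2) = -7835/8768

Δ: Δ0=9, Δ1=-3, Δ2=-1/3, Δ3=-3/2
row 1: diag=4, rhs=-72; c'=1/4, d'=-18
row 2: denom=8−1·1/4=31/4; d'=(16−1·-18)/(31/4)=136/31
row 3: denom=10−3·12/31=274/31; d'=(-7−3·136/31)/(274/31)=-625/274
back: M3=-625/274
back: M2=136/31−12/31·-625/274=722/137
back: M1=-18−1/4·722/137=-5293/274
M: M0=0, M1=-5293/274, M2=722/137, M3=-625/274, M4=0
seg 0: a=-4, c=M0/2=0, d=(M1−M0)/(6·1)=-5293/1644, b=Δ0−h0·(2M0+M1)/6=20089/1644
seg 1: a=5, c=M1/2=-5293/548, d=(M2−M1)/(6·1)=6737/1644, b=Δ1−h1·(2M1+M2)/6=2105/822
seg 2: a=2, c=M2/2=361/137, d=(M3−M2)/(6·3)=-2069/4932, b=Δ2−h2·(2M2+M3)/6=-7337/1644
seg 3: a=1, c=M3/2=-625/548, d=(M4−M3)/(6·2)=625/3288, b=Δ3−h3·(2M3+M4)/6=17/822
t_q=13/2 → seg 3, τ=3/2; S=1+17/822·τ+-625/548·τ²+625/3288·τ³=-7835/8768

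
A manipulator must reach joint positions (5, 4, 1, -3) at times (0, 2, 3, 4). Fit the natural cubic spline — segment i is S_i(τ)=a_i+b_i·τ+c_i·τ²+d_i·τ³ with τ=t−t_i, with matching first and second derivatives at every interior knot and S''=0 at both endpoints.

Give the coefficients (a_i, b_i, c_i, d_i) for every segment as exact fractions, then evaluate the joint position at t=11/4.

Δ: Δ0=-1/2, Δ1=-3, Δ2=-4
row 1: diag=6, rhs=-15; c'=1/6, d'=-5/2
row 2: denom=4−1·1/6=23/6; d'=(-6−1·-5/2)/(23/6)=-21/23
back: M2=-21/23
back: M1=-5/2−1/6·-21/23=-54/23
M: M0=0, M1=-54/23, M2=-21/23, M3=0
seg 0: a=5, c=M0/2=0, d=(M1−M0)/(6·2)=-9/46, b=Δ0−h0·(2M0+M1)/6=13/46
seg 1: a=4, c=M1/2=-27/23, d=(M2−M1)/(6·1)=11/46, b=Δ1−h1·(2M1+M2)/6=-95/46
seg 2: a=1, c=M2/2=-21/46, d=(M3−M2)/(6·1)=7/46, b=Δ2−h2·(2M2+M3)/6=-85/23
t_q=11/4 → seg 1, τ=3/4; S=4+-95/46·τ+-27/23·τ²+11/46·τ³=5569/2944

  seg 0: a=5 b=13/46 c=0 d=-9/46
  seg 1: a=4 b=-95/46 c=-27/23 d=11/46
  seg 2: a=1 b=-85/23 c=-21/46 d=7/46
S(11/4) = 5569/2944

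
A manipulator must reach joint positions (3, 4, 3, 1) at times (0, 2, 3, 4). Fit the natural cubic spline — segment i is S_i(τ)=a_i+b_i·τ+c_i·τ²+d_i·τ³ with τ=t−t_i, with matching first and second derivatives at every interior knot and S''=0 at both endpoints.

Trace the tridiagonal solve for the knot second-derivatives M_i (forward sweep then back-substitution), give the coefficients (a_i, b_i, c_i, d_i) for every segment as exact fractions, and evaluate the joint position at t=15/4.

Δ: Δ0=1/2, Δ1=-1, Δ2=-2
row 1: diag=6, rhs=-9; c'=1/6, d'=-3/2
row 2: denom=4−1·1/6=23/6; d'=(-6−1·-3/2)/(23/6)=-27/23
back: M2=-27/23
back: M1=-3/2−1/6·-27/23=-30/23
M: M0=0, M1=-30/23, M2=-27/23, M3=0
seg 0: a=3, c=M0/2=0, d=(M1−M0)/(6·2)=-5/46, b=Δ0−h0·(2M0+M1)/6=43/46
seg 1: a=4, c=M1/2=-15/23, d=(M2−M1)/(6·1)=1/46, b=Δ1−h1·(2M1+M2)/6=-17/46
seg 2: a=3, c=M2/2=-27/46, d=(M3−M2)/(6·1)=9/46, b=Δ2−h2·(2M2+M3)/6=-37/23
t_q=15/4 → seg 2, τ=3/4; S=3+-37/23·τ+-27/46·τ²+9/46·τ³=4551/2944

  seg 0: a=3 b=43/46 c=0 d=-5/46
  seg 1: a=4 b=-17/46 c=-15/23 d=1/46
  seg 2: a=3 b=-37/23 c=-27/46 d=9/46
S(15/4) = 4551/2944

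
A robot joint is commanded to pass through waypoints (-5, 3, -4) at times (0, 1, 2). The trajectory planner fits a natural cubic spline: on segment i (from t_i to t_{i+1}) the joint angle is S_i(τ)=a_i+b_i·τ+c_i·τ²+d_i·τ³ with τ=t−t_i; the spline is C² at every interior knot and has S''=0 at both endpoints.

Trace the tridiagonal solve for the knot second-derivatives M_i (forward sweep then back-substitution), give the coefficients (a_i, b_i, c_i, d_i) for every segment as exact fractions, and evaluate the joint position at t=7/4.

Δ: Δ0=8, Δ1=-7
row 1: diag=4, rhs=-90; c'=1/4, d'=-45/2
back: M1=-45/2
M: M0=0, M1=-45/2, M2=0
seg 0: a=-5, c=M0/2=0, d=(M1−M0)/(6·1)=-15/4, b=Δ0−h0·(2M0+M1)/6=47/4
seg 1: a=3, c=M1/2=-45/4, d=(M2−M1)/(6·1)=15/4, b=Δ1−h1·(2M1+M2)/6=1/2
t_q=7/4 → seg 1, τ=3/4; S=3+1/2·τ+-45/4·τ²+15/4·τ³=-351/256

  seg 0: a=-5 b=47/4 c=0 d=-15/4
  seg 1: a=3 b=1/2 c=-45/4 d=15/4
S(7/4) = -351/256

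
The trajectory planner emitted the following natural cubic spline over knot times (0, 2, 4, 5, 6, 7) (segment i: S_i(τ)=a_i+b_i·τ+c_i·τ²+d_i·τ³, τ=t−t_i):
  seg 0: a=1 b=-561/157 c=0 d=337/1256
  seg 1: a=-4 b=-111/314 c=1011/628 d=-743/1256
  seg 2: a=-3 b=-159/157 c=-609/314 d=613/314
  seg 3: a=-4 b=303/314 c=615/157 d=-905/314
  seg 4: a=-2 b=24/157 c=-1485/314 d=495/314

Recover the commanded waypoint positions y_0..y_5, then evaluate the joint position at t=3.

y_0 = S_0(0) = a_0 = 1
y_1 = S_1(0) = a_1 = -4
y_2 = S_2(0) = a_2 = -3
y_3 = S_3(0) = a_3 = -4
y_4 = S_4(0) = a_4 = -2
y_5 = S_4(1) = -5
t_q=3 is in segment 1 (τ=1); S_1(τ)=-4189/1256

y_0=1 y_1=-4 y_2=-3 y_3=-4 y_4=-2 y_5=-5
S(3) = -4189/1256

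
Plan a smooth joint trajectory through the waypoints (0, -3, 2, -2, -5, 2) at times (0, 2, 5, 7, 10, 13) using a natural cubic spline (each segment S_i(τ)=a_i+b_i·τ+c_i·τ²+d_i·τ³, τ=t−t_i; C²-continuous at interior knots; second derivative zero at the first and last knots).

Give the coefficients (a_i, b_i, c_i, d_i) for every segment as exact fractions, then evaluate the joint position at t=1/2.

  seg 0: a=0 b=-15749/6414 c=0 d=766/3207
  seg 1: a=-3 b=2635/6414 c=1532/1069 d=-723/2138
  seg 2: a=2 b=-388/3207 c=-3443/2138 d=4303/12828
  seg 3: a=-2 b=-8137/3207 c=430/1069 d=1060/28863
  seg 4: a=-5 b=2783/3207 c=2350/3207 d=-2350/28863
S(1/2) = -2561/2138

Δ: Δ0=-3/2, Δ1=5/3, Δ2=-2, Δ3=-1, Δ4=7/3
row 1: diag=10, rhs=19; c'=3/10, d'=19/10
row 2: denom=10−3·3/10=91/10; d'=(-22−3·19/10)/(91/10)=-277/91
row 3: denom=10−2·20/91=870/91; d'=(6−2·-277/91)/(870/91)=110/87
row 4: denom=12−3·91/290=3207/290; d'=(20−3·110/87)/(3207/290)=4700/3207
back: M4=4700/3207
back: M3=110/87−91/290·4700/3207=860/1069
back: M2=-277/91−20/91·860/1069=-3443/1069
back: M1=19/10−3/10·-3443/1069=3064/1069
M: M0=0, M1=3064/1069, M2=-3443/1069, M3=860/1069, M4=4700/3207, M5=0
seg 0: a=0, c=M0/2=0, d=(M1−M0)/(6·2)=766/3207, b=Δ0−h0·(2M0+M1)/6=-15749/6414
seg 1: a=-3, c=M1/2=1532/1069, d=(M2−M1)/(6·3)=-723/2138, b=Δ1−h1·(2M1+M2)/6=2635/6414
seg 2: a=2, c=M2/2=-3443/2138, d=(M3−M2)/(6·2)=4303/12828, b=Δ2−h2·(2M2+M3)/6=-388/3207
seg 3: a=-2, c=M3/2=430/1069, d=(M4−M3)/(6·3)=1060/28863, b=Δ3−h3·(2M3+M4)/6=-8137/3207
seg 4: a=-5, c=M4/2=2350/3207, d=(M5−M4)/(6·3)=-2350/28863, b=Δ4−h4·(2M4+M5)/6=2783/3207
t_q=1/2 → seg 0, τ=1/2; S=0+-15749/6414·τ+0·τ²+766/3207·τ³=-2561/2138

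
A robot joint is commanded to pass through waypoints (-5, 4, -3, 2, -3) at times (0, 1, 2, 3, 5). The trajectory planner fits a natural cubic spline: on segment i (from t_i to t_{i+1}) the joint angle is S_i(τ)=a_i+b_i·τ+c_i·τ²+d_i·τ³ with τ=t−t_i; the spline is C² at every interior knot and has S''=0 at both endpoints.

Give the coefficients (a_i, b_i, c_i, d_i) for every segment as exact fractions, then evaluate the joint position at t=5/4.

Δ: Δ0=9, Δ1=-7, Δ2=5, Δ3=-5/2
row 1: diag=4, rhs=-96; c'=1/4, d'=-24
row 2: denom=4−1·1/4=15/4; d'=(72−1·-24)/(15/4)=128/5
row 3: denom=6−1·4/15=86/15; d'=(-45−1·128/5)/(86/15)=-1059/86
back: M3=-1059/86
back: M2=128/5−4/15·-1059/86=1242/43
back: M1=-24−1/4·1242/43=-2685/86
M: M0=0, M1=-2685/86, M2=1242/43, M3=-1059/86, M4=0
seg 0: a=-5, c=M0/2=0, d=(M1−M0)/(6·1)=-895/172, b=Δ0−h0·(2M0+M1)/6=2443/172
seg 1: a=4, c=M1/2=-2685/172, d=(M2−M1)/(6·1)=1723/172, b=Δ1−h1·(2M1+M2)/6=-121/86
seg 2: a=-3, c=M2/2=621/43, d=(M3−M2)/(6·1)=-1181/172, b=Δ2−h2·(2M2+M3)/6=-443/172
seg 3: a=2, c=M3/2=-1059/172, d=(M4−M3)/(6·2)=353/344, b=Δ3−h3·(2M3+M4)/6=491/86
t_q=5/4 → seg 1, τ=1/4; S=4+-121/86·τ+-2685/172·τ²+1723/172·τ³=31143/11008

  seg 0: a=-5 b=2443/172 c=0 d=-895/172
  seg 1: a=4 b=-121/86 c=-2685/172 d=1723/172
  seg 2: a=-3 b=-443/172 c=621/43 d=-1181/172
  seg 3: a=2 b=491/86 c=-1059/172 d=353/344
S(5/4) = 31143/11008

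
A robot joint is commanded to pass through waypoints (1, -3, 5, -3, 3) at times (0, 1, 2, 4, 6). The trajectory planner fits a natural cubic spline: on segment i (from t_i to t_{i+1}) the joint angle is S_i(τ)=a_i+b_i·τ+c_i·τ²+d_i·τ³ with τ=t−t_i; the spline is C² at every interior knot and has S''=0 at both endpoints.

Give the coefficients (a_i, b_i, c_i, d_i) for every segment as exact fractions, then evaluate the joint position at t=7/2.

  seg 0: a=1 b=-655/84 c=0 d=319/84
  seg 1: a=-3 b=151/42 c=319/28 d=-587/84
  seg 2: a=5 b=65/12 c=-67/7 d=817/336
  seg 3: a=-3 b=-155/42 c=281/56 d=-281/336
S(7/2) = -183/896

Δ: Δ0=-4, Δ1=8, Δ2=-4, Δ3=3
row 1: diag=4, rhs=72; c'=1/4, d'=18
row 2: denom=6−1·1/4=23/4; d'=(-72−1·18)/(23/4)=-360/23
row 3: denom=8−2·8/23=168/23; d'=(42−2·-360/23)/(168/23)=281/28
back: M3=281/28
back: M2=-360/23−8/23·281/28=-134/7
back: M1=18−1/4·-134/7=319/14
M: M0=0, M1=319/14, M2=-134/7, M3=281/28, M4=0
seg 0: a=1, c=M0/2=0, d=(M1−M0)/(6·1)=319/84, b=Δ0−h0·(2M0+M1)/6=-655/84
seg 1: a=-3, c=M1/2=319/28, d=(M2−M1)/(6·1)=-587/84, b=Δ1−h1·(2M1+M2)/6=151/42
seg 2: a=5, c=M2/2=-67/7, d=(M3−M2)/(6·2)=817/336, b=Δ2−h2·(2M2+M3)/6=65/12
seg 3: a=-3, c=M3/2=281/56, d=(M4−M3)/(6·2)=-281/336, b=Δ3−h3·(2M3+M4)/6=-155/42
t_q=7/2 → seg 2, τ=3/2; S=5+65/12·τ+-67/7·τ²+817/336·τ³=-183/896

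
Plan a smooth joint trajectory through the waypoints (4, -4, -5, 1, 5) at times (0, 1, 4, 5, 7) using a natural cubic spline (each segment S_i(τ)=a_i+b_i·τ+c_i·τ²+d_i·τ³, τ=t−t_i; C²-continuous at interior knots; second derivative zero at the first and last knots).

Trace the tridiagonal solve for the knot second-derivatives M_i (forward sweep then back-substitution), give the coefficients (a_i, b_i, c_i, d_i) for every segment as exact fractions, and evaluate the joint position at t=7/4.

  seg 0: a=4 b=-8431/966 c=0 d=703/966
  seg 1: a=-4 b=-3161/483 c=703/322 d=-109/2898
  seg 2: a=-5 b=5351/966 c=297/161 d=-191/138
  seg 3: a=1 b=2452/483 c=-743/322 d=743/1932
S(7/4) = -158603/20608

Δ: Δ0=-8, Δ1=-1/3, Δ2=6, Δ3=2
row 1: diag=8, rhs=46; c'=3/8, d'=23/4
row 2: denom=8−3·3/8=55/8; d'=(38−3·23/4)/(55/8)=166/55
row 3: denom=6−1·8/55=322/55; d'=(-24−1·166/55)/(322/55)=-743/161
back: M3=-743/161
back: M2=166/55−8/55·-743/161=594/161
back: M1=23/4−3/8·594/161=703/161
M: M0=0, M1=703/161, M2=594/161, M3=-743/161, M4=0
seg 0: a=4, c=M0/2=0, d=(M1−M0)/(6·1)=703/966, b=Δ0−h0·(2M0+M1)/6=-8431/966
seg 1: a=-4, c=M1/2=703/322, d=(M2−M1)/(6·3)=-109/2898, b=Δ1−h1·(2M1+M2)/6=-3161/483
seg 2: a=-5, c=M2/2=297/161, d=(M3−M2)/(6·1)=-191/138, b=Δ2−h2·(2M2+M3)/6=5351/966
seg 3: a=1, c=M3/2=-743/322, d=(M4−M3)/(6·2)=743/1932, b=Δ3−h3·(2M3+M4)/6=2452/483
t_q=7/4 → seg 1, τ=3/4; S=-4+-3161/483·τ+703/322·τ²+-109/2898·τ³=-158603/20608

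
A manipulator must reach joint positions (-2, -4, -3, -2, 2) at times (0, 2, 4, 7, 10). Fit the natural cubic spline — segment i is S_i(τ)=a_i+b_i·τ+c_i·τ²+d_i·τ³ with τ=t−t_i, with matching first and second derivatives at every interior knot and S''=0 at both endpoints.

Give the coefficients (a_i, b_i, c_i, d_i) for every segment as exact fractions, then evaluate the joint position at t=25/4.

Δ: Δ0=-1, Δ1=1/2, Δ2=1/3, Δ3=4/3
row 1: diag=8, rhs=9; c'=1/4, d'=9/8
row 2: denom=10−2·1/4=19/2; d'=(-1−2·9/8)/(19/2)=-13/38
row 3: denom=12−3·6/19=210/19; d'=(6−3·-13/38)/(210/19)=89/140
back: M3=89/140
back: M2=-13/38−6/19·89/140=-19/35
back: M1=9/8−1/4·-19/35=353/280
M: M0=0, M1=353/280, M2=-19/35, M3=89/140, M4=0
seg 0: a=-2, c=M0/2=0, d=(M1−M0)/(6·2)=353/3360, b=Δ0−h0·(2M0+M1)/6=-1193/840
seg 1: a=-4, c=M1/2=353/560, d=(M2−M1)/(6·2)=-101/672, b=Δ1−h1·(2M1+M2)/6=-67/420
seg 2: a=-3, c=M2/2=-19/70, d=(M3−M2)/(6·3)=11/168, b=Δ2−h2·(2M2+M3)/6=67/120
seg 3: a=-2, c=M3/2=89/280, d=(M4−M3)/(6·3)=-89/2520, b=Δ3−h3·(2M3+M4)/6=293/420
t_q=25/4 → seg 2, τ=9/4; S=-3+67/120·τ+-19/70·τ²+11/168·τ³=-42507/17920

  seg 0: a=-2 b=-1193/840 c=0 d=353/3360
  seg 1: a=-4 b=-67/420 c=353/560 d=-101/672
  seg 2: a=-3 b=67/120 c=-19/70 d=11/168
  seg 3: a=-2 b=293/420 c=89/280 d=-89/2520
S(25/4) = -42507/17920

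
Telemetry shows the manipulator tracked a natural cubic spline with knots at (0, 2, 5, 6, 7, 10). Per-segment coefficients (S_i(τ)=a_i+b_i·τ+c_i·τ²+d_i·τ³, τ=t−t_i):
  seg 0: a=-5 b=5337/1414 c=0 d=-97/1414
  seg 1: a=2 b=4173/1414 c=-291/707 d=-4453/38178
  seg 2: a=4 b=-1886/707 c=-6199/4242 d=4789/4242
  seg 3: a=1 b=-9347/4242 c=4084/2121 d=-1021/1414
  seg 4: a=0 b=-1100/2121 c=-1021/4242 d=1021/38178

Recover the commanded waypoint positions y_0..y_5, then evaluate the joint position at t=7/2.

y_0=-5 y_1=2 y_2=4 y_3=1 y_4=0 y_5=-3
S(7/2) = 8253/1616

y_0 = S_0(0) = a_0 = -5
y_1 = S_1(0) = a_1 = 2
y_2 = S_2(0) = a_2 = 4
y_3 = S_3(0) = a_3 = 1
y_4 = S_4(0) = a_4 = 0
y_5 = S_4(3) = -3
t_q=7/2 is in segment 1 (τ=3/2); S_1(τ)=8253/1616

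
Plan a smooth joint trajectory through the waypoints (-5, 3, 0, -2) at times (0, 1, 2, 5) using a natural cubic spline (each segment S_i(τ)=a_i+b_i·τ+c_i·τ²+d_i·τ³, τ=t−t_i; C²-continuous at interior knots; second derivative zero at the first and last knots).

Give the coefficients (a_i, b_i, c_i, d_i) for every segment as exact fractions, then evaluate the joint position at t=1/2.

Δ: Δ0=8, Δ1=-3, Δ2=-2/3
row 1: diag=4, rhs=-66; c'=1/4, d'=-33/2
row 2: denom=8−1·1/4=31/4; d'=(14−1·-33/2)/(31/4)=122/31
back: M2=122/31
back: M1=-33/2−1/4·122/31=-542/31
M: M0=0, M1=-542/31, M2=122/31, M3=0
seg 0: a=-5, c=M0/2=0, d=(M1−M0)/(6·1)=-271/93, b=Δ0−h0·(2M0+M1)/6=1015/93
seg 1: a=3, c=M1/2=-271/31, d=(M2−M1)/(6·1)=332/93, b=Δ1−h1·(2M1+M2)/6=202/93
seg 2: a=0, c=M2/2=61/31, d=(M3−M2)/(6·3)=-61/279, b=Δ2−h2·(2M2+M3)/6=-428/93
t_q=1/2 → seg 0, τ=1/2; S=-5+1015/93·τ+0·τ²+-271/93·τ³=23/248

  seg 0: a=-5 b=1015/93 c=0 d=-271/93
  seg 1: a=3 b=202/93 c=-271/31 d=332/93
  seg 2: a=0 b=-428/93 c=61/31 d=-61/279
S(1/2) = 23/248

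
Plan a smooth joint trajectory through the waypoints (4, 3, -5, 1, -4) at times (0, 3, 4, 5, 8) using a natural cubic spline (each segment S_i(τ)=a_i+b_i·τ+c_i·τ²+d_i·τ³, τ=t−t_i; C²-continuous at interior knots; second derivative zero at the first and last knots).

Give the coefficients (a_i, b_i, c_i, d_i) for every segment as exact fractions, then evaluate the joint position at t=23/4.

  seg 0: a=4 b=62/15 c=0 d=-67/135
  seg 1: a=3 b=-139/15 c=-67/15 d=86/15
  seg 2: a=-5 b=-1 c=191/15 d=-86/15
  seg 3: a=1 b=109/15 c=-67/15 d=67/135
S(23/4) = 1327/320

Δ: Δ0=-1/3, Δ1=-8, Δ2=6, Δ3=-5/3
row 1: diag=8, rhs=-46; c'=1/8, d'=-23/4
row 2: denom=4−1·1/8=31/8; d'=(84−1·-23/4)/(31/8)=718/31
row 3: denom=8−1·8/31=240/31; d'=(-46−1·718/31)/(240/31)=-134/15
back: M3=-134/15
back: M2=718/31−8/31·-134/15=382/15
back: M1=-23/4−1/8·382/15=-134/15
M: M0=0, M1=-134/15, M2=382/15, M3=-134/15, M4=0
seg 0: a=4, c=M0/2=0, d=(M1−M0)/(6·3)=-67/135, b=Δ0−h0·(2M0+M1)/6=62/15
seg 1: a=3, c=M1/2=-67/15, d=(M2−M1)/(6·1)=86/15, b=Δ1−h1·(2M1+M2)/6=-139/15
seg 2: a=-5, c=M2/2=191/15, d=(M3−M2)/(6·1)=-86/15, b=Δ2−h2·(2M2+M3)/6=-1
seg 3: a=1, c=M3/2=-67/15, d=(M4−M3)/(6·3)=67/135, b=Δ3−h3·(2M3+M4)/6=109/15
t_q=23/4 → seg 3, τ=3/4; S=1+109/15·τ+-67/15·τ²+67/135·τ³=1327/320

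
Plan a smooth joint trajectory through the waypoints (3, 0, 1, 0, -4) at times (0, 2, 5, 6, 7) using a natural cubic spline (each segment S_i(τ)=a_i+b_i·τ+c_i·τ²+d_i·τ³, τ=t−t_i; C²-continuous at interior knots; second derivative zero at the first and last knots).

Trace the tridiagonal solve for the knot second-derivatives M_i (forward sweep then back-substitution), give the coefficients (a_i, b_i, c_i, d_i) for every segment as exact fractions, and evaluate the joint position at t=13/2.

  seg 0: a=3 b=-808/411 c=0 d=383/3288
  seg 1: a=0 b=-467/822 c=383/548 d=-655/4932
  seg 2: a=1 b=65/1644 c=-68/137 d=-893/1644
  seg 3: a=0 b=-2123/822 c=-1165/548 d=1165/1644
S(13/2) = -7603/4384

Δ: Δ0=-3/2, Δ1=1/3, Δ2=-1, Δ3=-4
row 1: diag=10, rhs=11; c'=3/10, d'=11/10
row 2: denom=8−3·3/10=71/10; d'=(-8−3·11/10)/(71/10)=-113/71
row 3: denom=4−1·10/71=274/71; d'=(-18−1·-113/71)/(274/71)=-1165/274
back: M3=-1165/274
back: M2=-113/71−10/71·-1165/274=-136/137
back: M1=11/10−3/10·-136/137=383/274
M: M0=0, M1=383/274, M2=-136/137, M3=-1165/274, M4=0
seg 0: a=3, c=M0/2=0, d=(M1−M0)/(6·2)=383/3288, b=Δ0−h0·(2M0+M1)/6=-808/411
seg 1: a=0, c=M1/2=383/548, d=(M2−M1)/(6·3)=-655/4932, b=Δ1−h1·(2M1+M2)/6=-467/822
seg 2: a=1, c=M2/2=-68/137, d=(M3−M2)/(6·1)=-893/1644, b=Δ2−h2·(2M2+M3)/6=65/1644
seg 3: a=0, c=M3/2=-1165/548, d=(M4−M3)/(6·1)=1165/1644, b=Δ3−h3·(2M3+M4)/6=-2123/822
t_q=13/2 → seg 3, τ=1/2; S=0+-2123/822·τ+-1165/548·τ²+1165/1644·τ³=-7603/4384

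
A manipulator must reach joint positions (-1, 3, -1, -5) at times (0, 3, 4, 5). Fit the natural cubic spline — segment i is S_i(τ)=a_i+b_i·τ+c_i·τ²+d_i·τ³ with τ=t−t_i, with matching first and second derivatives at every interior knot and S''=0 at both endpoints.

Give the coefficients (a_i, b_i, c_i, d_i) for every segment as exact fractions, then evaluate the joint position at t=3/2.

Δ: Δ0=4/3, Δ1=-4, Δ2=-4
row 1: diag=8, rhs=-32; c'=1/8, d'=-4
row 2: denom=4−1·1/8=31/8; d'=(0−1·-4)/(31/8)=32/31
back: M2=32/31
back: M1=-4−1/8·32/31=-128/31
M: M0=0, M1=-128/31, M2=32/31, M3=0
seg 0: a=-1, c=M0/2=0, d=(M1−M0)/(6·3)=-64/279, b=Δ0−h0·(2M0+M1)/6=316/93
seg 1: a=3, c=M1/2=-64/31, d=(M2−M1)/(6·1)=80/93, b=Δ1−h1·(2M1+M2)/6=-260/93
seg 2: a=-1, c=M2/2=16/31, d=(M3−M2)/(6·1)=-16/93, b=Δ2−h2·(2M2+M3)/6=-404/93
t_q=3/2 → seg 0, τ=3/2; S=-1+316/93·τ+0·τ²+-64/279·τ³=103/31

  seg 0: a=-1 b=316/93 c=0 d=-64/279
  seg 1: a=3 b=-260/93 c=-64/31 d=80/93
  seg 2: a=-1 b=-404/93 c=16/31 d=-16/93
S(3/2) = 103/31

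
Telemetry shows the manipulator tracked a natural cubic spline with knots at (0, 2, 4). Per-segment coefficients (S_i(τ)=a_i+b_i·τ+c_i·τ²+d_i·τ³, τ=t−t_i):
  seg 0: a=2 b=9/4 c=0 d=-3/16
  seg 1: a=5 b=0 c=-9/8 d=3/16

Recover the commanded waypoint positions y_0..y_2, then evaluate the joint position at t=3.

y_0=2 y_1=5 y_2=2
S(3) = 65/16

y_0 = S_0(0) = a_0 = 2
y_1 = S_1(0) = a_1 = 5
y_2 = S_1(2) = 2
t_q=3 is in segment 1 (τ=1); S_1(τ)=65/16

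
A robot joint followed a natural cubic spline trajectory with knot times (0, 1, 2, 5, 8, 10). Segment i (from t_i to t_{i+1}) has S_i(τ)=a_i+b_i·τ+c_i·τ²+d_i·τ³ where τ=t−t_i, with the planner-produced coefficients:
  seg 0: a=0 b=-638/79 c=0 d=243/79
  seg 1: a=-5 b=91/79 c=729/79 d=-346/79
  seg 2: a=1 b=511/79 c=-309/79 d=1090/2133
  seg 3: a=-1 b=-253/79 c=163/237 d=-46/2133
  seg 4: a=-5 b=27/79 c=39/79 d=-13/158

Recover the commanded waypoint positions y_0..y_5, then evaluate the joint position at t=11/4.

y_0 = S_0(0) = a_0 = 0
y_1 = S_1(0) = a_1 = -5
y_2 = S_2(0) = a_2 = 1
y_3 = S_3(0) = a_3 = -1
y_4 = S_4(0) = a_4 = -5
y_5 = S_4(2) = -3
t_q=11/4 is in segment 2 (τ=3/4); S_2(τ)=9775/2528

y_0=0 y_1=-5 y_2=1 y_3=-1 y_4=-5 y_5=-3
S(11/4) = 9775/2528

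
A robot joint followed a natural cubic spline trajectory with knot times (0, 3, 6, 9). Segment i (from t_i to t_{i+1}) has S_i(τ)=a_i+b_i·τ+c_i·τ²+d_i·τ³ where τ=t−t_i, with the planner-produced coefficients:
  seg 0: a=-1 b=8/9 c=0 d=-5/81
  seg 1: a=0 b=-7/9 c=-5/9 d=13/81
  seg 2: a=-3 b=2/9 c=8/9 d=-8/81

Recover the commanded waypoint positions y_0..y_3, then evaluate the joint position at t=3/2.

y_0=-1 y_1=0 y_2=-3 y_3=3
S(3/2) = 1/8

y_0 = S_0(0) = a_0 = -1
y_1 = S_1(0) = a_1 = 0
y_2 = S_2(0) = a_2 = -3
y_3 = S_2(3) = 3
t_q=3/2 is in segment 0 (τ=3/2); S_0(τ)=1/8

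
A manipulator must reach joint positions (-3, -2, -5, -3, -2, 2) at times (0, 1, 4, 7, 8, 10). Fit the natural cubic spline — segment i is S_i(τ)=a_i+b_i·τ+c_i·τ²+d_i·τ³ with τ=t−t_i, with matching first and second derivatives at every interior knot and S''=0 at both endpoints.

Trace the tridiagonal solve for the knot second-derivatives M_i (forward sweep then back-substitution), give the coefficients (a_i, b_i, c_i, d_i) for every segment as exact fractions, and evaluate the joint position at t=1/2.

  seg 0: a=-3 b=4903/3657 c=0 d=-1246/3657
  seg 1: a=-2 b=1165/3657 c=-1246/1219 d=6392/32913
  seg 2: a=-5 b=-2087/3657 c=2654/3657 d=-3437/32913
  seg 3: a=-3 b=3526/3657 c=-261/1219 d=914/3657
  seg 4: a=-2 b=4702/3657 c=653/1219 d=-653/7314
S(1/2) = -11567/4876

Δ: Δ0=1, Δ1=-1, Δ2=2/3, Δ3=1, Δ4=2
row 1: diag=8, rhs=-12; c'=3/8, d'=-3/2
row 2: denom=12−3·3/8=87/8; d'=(10−3·-3/2)/(87/8)=4/3
row 3: denom=8−3·8/29=208/29; d'=(2−3·4/3)/(208/29)=-29/104
row 4: denom=6−1·29/208=1219/208; d'=(6−1·-29/104)/(1219/208)=1306/1219
back: M4=1306/1219
back: M3=-29/104−29/208·1306/1219=-522/1219
back: M2=4/3−8/29·-522/1219=5308/3657
back: M1=-3/2−3/8·5308/3657=-2492/1219
M: M0=0, M1=-2492/1219, M2=5308/3657, M3=-522/1219, M4=1306/1219, M5=0
seg 0: a=-3, c=M0/2=0, d=(M1−M0)/(6·1)=-1246/3657, b=Δ0−h0·(2M0+M1)/6=4903/3657
seg 1: a=-2, c=M1/2=-1246/1219, d=(M2−M1)/(6·3)=6392/32913, b=Δ1−h1·(2M1+M2)/6=1165/3657
seg 2: a=-5, c=M2/2=2654/3657, d=(M3−M2)/(6·3)=-3437/32913, b=Δ2−h2·(2M2+M3)/6=-2087/3657
seg 3: a=-3, c=M3/2=-261/1219, d=(M4−M3)/(6·1)=914/3657, b=Δ3−h3·(2M3+M4)/6=3526/3657
seg 4: a=-2, c=M4/2=653/1219, d=(M5−M4)/(6·2)=-653/7314, b=Δ4−h4·(2M4+M5)/6=4702/3657
t_q=1/2 → seg 0, τ=1/2; S=-3+4903/3657·τ+0·τ²+-1246/3657·τ³=-11567/4876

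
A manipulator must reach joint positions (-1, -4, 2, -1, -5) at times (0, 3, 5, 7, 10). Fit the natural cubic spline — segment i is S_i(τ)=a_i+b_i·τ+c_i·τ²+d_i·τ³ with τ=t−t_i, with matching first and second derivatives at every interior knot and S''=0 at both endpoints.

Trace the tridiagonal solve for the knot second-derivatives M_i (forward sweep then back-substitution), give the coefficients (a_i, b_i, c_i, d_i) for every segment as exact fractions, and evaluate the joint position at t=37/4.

  seg 0: a=-1 b=-119/45 c=0 d=74/405
  seg 1: a=-4 b=103/45 c=74/45 d=-29/45
  seg 2: a=2 b=17/15 c=-20/9 d=163/360
  seg 3: a=-1 b=-209/90 c=89/180 d=-89/1620
S(37/4) = -1113/256

Δ: Δ0=-1, Δ1=3, Δ2=-3/2, Δ3=-4/3
row 1: diag=10, rhs=24; c'=1/5, d'=12/5
row 2: denom=8−2·1/5=38/5; d'=(-27−2·12/5)/(38/5)=-159/38
row 3: denom=10−2·5/19=180/19; d'=(1−2·-159/38)/(180/19)=89/90
back: M3=89/90
back: M2=-159/38−5/19·89/90=-40/9
back: M1=12/5−1/5·-40/9=148/45
M: M0=0, M1=148/45, M2=-40/9, M3=89/90, M4=0
seg 0: a=-1, c=M0/2=0, d=(M1−M0)/(6·3)=74/405, b=Δ0−h0·(2M0+M1)/6=-119/45
seg 1: a=-4, c=M1/2=74/45, d=(M2−M1)/(6·2)=-29/45, b=Δ1−h1·(2M1+M2)/6=103/45
seg 2: a=2, c=M2/2=-20/9, d=(M3−M2)/(6·2)=163/360, b=Δ2−h2·(2M2+M3)/6=17/15
seg 3: a=-1, c=M3/2=89/180, d=(M4−M3)/(6·3)=-89/1620, b=Δ3−h3·(2M3+M4)/6=-209/90
t_q=37/4 → seg 3, τ=9/4; S=-1+-209/90·τ+89/180·τ²+-89/1620·τ³=-1113/256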